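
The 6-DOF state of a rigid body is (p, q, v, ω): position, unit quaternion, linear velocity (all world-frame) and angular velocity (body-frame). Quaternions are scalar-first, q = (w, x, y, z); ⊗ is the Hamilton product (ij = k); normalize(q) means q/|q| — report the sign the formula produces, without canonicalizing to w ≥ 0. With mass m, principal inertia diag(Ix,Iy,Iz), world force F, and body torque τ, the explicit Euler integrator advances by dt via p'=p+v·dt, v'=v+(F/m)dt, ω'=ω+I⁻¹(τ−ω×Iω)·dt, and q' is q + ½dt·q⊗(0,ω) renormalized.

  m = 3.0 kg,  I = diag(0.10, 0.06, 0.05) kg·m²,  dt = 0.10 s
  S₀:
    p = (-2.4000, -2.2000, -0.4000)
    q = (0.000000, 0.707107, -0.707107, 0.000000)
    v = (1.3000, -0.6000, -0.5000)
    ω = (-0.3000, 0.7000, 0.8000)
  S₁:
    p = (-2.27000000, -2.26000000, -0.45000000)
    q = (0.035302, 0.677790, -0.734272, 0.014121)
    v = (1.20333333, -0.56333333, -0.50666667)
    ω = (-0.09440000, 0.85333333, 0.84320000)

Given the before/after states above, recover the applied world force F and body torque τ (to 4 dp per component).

F = (-2.9000, 1.1000, -0.2000)
τ = (0.2000, 0.0800, 0.0300)

velocity change Δv = (-0.09666667, 0.03666667, -0.00666667)
F = m·Δv/dt = (-2.9000, 1.1000, -0.2000)
Δω = ω₁−ω₀ = (0.20560000, 0.15333333, 0.04320000)
precession coupling = (-0.0056, -0.0120, 0.0084)
I·α + gyro = (0.2000, 0.0800, 0.0300)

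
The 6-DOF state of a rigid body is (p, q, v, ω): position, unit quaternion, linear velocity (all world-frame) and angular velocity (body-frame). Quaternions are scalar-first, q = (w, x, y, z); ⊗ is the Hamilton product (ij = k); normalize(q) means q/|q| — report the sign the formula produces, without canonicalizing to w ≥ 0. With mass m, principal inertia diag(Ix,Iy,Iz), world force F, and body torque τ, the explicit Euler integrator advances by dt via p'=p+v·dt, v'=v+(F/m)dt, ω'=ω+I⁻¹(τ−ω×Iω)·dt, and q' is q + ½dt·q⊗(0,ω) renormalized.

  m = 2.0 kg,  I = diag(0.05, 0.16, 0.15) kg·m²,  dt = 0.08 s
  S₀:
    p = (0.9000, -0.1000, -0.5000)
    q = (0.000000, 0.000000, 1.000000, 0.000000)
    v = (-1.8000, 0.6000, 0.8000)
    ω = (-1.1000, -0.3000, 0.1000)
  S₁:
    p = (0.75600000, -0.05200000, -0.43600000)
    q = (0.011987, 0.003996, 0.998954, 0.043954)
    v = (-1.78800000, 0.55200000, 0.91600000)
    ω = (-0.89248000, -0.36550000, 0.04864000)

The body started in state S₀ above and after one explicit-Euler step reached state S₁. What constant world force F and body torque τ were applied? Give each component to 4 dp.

F = (0.3000, -1.2000, 2.9000)
τ = (0.1300, -0.1200, -0.0600)

ω₁ − ω₀ = (0.20752000, -0.06550000, -0.05136000)
gyro term ω₀×Iω₀ = (0.0003, 0.0110, 0.0363)
τ = I·(Δω/dt) + ω₀×(Iω₀) = (0.1300, -0.1200, -0.0600)
v₁ − v₀ = (0.01200000, -0.04800000, 0.11600000)
applied force F = (0.3000, -1.2000, 2.9000)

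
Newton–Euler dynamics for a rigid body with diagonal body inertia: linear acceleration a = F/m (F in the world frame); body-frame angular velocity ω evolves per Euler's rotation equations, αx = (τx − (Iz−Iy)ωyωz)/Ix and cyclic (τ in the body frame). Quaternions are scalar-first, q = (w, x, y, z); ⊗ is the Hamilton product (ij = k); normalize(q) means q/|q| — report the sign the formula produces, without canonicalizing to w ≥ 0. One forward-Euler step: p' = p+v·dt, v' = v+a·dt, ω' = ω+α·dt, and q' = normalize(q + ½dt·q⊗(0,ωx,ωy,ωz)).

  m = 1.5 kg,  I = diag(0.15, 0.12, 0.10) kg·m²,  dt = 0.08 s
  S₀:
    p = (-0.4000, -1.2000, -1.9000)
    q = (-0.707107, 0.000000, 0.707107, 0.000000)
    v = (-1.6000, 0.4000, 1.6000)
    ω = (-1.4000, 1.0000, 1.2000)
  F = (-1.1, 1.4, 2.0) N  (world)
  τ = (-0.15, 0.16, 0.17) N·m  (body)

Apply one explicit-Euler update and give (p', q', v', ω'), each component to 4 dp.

p' = (-0.5280, -1.1680, -1.7720)
q' = (-0.7328, 0.0733, 0.6764, 0.0056)
v' = (-1.6587, 0.4747, 1.7067)
ω' = (-1.4672, 1.1627, 1.3024)

precession coupling ω×(Iω) = (-0.0240, -0.0840, 0.0420)
angular accel α = (-0.8400, 2.0333, 1.2800)
ω' = ω + α·dt = (-1.4672, 1.1627, 1.3024)
Hamilton product q⊗(0,ω) = (-0.7071070, 1.8384782, -0.7071070, 0.1414214)
updated quaternion q' = (-0.7328, 0.0733, 0.6764, 0.0056)
p + v·dt = (-0.5280, -1.1680, -1.7720)
new velocity v' = (-1.6587, 0.4747, 1.7067)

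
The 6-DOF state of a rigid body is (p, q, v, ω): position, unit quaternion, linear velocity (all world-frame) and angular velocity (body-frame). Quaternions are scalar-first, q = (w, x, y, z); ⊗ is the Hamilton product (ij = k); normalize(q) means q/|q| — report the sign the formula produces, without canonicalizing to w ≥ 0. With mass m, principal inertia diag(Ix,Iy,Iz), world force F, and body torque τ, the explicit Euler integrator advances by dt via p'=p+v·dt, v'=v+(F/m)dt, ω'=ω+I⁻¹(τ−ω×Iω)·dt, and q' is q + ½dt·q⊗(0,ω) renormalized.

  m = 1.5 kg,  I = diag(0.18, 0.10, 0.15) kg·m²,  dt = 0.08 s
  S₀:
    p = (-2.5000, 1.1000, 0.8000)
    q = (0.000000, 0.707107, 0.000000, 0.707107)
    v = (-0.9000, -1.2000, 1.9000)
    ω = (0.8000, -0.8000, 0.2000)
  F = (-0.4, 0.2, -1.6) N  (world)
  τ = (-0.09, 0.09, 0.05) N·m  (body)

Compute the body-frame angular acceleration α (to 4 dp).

α = (-0.4556, 0.8520, -0.0080)

gyro term ω×Iω = (-0.0080, 0.0048, 0.0512)
α = I⁻¹(τ − ω×Iω) = (-0.4556, 0.8520, -0.0080)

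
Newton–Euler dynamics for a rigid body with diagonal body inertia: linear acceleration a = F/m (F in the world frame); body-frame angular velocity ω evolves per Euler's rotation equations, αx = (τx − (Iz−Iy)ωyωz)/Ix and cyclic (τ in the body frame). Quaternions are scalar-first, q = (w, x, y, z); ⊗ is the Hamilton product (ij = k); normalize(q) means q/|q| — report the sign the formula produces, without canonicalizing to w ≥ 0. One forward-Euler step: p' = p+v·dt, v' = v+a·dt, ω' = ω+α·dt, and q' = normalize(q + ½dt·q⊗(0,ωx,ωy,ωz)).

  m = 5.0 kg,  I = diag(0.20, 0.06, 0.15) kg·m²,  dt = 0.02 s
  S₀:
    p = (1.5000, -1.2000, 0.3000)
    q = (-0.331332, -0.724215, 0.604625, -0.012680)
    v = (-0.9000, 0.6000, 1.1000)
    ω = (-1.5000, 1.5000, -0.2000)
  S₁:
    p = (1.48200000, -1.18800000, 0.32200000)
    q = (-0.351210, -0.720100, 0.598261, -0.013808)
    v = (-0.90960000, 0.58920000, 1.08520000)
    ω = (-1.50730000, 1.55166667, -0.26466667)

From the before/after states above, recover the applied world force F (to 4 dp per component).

F = (-2.4000, -2.7000, -3.7000)

velocity change Δv = (-0.00960000, -0.01080000, -0.01480000)
m·(v₁−v₀)/dt = (-2.4000, -2.7000, -3.7000)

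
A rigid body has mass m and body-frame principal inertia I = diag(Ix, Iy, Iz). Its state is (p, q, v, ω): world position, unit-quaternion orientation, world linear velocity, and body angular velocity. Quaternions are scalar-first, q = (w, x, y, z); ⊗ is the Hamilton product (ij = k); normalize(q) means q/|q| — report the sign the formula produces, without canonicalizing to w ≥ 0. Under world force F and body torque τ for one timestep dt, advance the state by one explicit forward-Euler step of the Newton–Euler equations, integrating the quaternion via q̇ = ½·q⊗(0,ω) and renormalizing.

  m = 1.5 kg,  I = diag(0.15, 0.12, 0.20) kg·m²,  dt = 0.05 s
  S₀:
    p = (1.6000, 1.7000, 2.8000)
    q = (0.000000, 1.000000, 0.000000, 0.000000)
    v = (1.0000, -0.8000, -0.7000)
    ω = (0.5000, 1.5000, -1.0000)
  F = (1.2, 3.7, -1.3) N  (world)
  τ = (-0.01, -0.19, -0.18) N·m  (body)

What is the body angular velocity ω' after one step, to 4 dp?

ω' = (0.5367, 1.4104, -1.0394)

ω×(Iω) gyroscopic = (-0.1200, 0.0250, -0.0225)
α = I⁻¹(τ − ω×Iω) = (0.7333, -1.7917, -0.7875)
ω + α·dt = (0.5367, 1.4104, -1.0394)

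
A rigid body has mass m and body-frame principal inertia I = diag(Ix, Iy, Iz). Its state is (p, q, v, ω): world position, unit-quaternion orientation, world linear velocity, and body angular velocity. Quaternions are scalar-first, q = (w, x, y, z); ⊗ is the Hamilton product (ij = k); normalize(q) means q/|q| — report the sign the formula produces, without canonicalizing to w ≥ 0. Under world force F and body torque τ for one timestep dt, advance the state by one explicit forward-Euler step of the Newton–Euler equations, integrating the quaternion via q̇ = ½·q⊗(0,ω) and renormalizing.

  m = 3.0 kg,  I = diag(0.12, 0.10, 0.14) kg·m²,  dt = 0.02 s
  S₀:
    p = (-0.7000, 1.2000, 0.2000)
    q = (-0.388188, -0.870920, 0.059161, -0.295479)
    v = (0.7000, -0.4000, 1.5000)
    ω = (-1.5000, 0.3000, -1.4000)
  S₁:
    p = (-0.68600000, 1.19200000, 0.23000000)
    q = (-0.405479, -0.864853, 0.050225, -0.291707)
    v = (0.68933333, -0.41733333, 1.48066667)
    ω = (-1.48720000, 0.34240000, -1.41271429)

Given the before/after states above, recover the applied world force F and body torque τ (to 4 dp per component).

F = (-1.6000, -2.6000, -2.9000)
τ = (0.0600, 0.1700, -0.0800)

velocity change Δv = (-0.01066667, -0.01733333, -0.01933333)
applied force F = (-1.6000, -2.6000, -2.9000)
rate change Δω = (0.01280000, 0.04240000, -0.01271429)
applied torque τ = (0.0600, 0.1700, -0.0800)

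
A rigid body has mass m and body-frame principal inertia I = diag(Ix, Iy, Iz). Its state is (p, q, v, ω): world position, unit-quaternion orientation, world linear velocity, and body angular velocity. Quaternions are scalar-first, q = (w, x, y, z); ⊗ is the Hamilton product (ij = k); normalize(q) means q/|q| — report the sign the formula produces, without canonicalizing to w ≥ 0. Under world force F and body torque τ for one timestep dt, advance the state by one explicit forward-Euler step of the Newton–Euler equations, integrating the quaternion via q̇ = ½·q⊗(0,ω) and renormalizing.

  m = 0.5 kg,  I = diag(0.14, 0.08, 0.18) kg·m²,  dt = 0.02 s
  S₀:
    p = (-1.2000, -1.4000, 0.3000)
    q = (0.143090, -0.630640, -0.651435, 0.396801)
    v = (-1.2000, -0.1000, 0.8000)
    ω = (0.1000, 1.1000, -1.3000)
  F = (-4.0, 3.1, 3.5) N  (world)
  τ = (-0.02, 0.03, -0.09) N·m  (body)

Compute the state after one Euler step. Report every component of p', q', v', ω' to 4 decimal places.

p' = (-1.2240, -1.4020, 0.3160)
q' = (0.1560, -0.6263, -0.6576, 0.3886)
v' = (-1.3600, 0.0240, 0.9400)
ω' = (0.1176, 1.1062, -1.3093)

linear accel F/m = (-8.0000, 6.2000, 7.0000)
new position p' = (-1.2240, -1.4020, 0.3160)
v' = v + a·dt = (-1.3600, 0.0240, 0.9400)
angular accel α = (0.8786, 0.3100, -0.4633)
new body rate ω' = (0.1176, 1.1062, -1.3093)
Hamilton product q⊗(0,ω) = (1.2954838, 0.4246934, -0.6227529, -0.8145775)
q' = normalize(q + ½dt·q⊗(0,ω)) = (0.1560, -0.6263, -0.6576, 0.3886)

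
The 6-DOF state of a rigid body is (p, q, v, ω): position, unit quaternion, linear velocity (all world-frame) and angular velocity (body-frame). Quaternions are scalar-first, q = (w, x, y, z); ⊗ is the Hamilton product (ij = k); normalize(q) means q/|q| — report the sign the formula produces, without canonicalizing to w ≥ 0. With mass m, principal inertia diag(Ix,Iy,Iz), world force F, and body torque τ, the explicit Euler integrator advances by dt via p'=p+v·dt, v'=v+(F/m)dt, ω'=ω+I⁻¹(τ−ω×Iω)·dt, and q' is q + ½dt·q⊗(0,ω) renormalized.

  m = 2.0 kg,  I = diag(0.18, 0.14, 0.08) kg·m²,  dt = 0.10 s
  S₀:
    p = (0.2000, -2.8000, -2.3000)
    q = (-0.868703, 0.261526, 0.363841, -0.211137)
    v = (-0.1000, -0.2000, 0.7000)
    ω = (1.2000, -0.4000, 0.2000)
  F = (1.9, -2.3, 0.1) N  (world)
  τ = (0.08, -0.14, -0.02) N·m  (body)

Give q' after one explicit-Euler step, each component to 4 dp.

q' = (-0.8732, 0.2084, 0.3652, -0.2464)

2q̇ = q⊗(0,ω) = (-0.1260674, -1.0541302, 0.0418116, -0.7149602)
q + ½dt·q⊗(0,ω), renormalized = (-0.8732, 0.2084, 0.3652, -0.2464)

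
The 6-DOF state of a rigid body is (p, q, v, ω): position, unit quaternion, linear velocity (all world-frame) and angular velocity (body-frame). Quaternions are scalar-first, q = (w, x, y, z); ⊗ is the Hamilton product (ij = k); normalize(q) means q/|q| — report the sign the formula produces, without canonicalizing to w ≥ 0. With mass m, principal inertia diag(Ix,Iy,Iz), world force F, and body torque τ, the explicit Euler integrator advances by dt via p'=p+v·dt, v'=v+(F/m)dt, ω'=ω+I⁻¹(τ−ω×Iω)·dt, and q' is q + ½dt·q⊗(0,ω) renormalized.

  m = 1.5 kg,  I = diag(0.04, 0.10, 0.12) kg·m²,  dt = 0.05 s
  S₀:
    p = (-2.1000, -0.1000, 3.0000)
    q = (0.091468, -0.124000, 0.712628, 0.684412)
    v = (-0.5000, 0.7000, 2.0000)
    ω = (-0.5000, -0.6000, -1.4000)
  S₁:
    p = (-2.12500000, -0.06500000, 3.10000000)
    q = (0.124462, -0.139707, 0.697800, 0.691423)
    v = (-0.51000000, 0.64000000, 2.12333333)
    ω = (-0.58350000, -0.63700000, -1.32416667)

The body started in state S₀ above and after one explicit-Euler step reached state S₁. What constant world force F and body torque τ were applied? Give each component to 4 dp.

v₁ − v₀ = (-0.01000000, -0.06000000, 0.12333333)
m·(v₁−v₀)/dt = (-0.3000, -1.8000, 3.7000)
Δω = ω₁−ω₀ = (-0.08350000, -0.03700000, 0.07583333)
τ = I·(Δω/dt) + ω₀×(Iω₀) = (-0.0500, -0.1300, 0.2000)

F = (-0.3000, -1.8000, 3.7000)
τ = (-0.0500, -0.1300, 0.2000)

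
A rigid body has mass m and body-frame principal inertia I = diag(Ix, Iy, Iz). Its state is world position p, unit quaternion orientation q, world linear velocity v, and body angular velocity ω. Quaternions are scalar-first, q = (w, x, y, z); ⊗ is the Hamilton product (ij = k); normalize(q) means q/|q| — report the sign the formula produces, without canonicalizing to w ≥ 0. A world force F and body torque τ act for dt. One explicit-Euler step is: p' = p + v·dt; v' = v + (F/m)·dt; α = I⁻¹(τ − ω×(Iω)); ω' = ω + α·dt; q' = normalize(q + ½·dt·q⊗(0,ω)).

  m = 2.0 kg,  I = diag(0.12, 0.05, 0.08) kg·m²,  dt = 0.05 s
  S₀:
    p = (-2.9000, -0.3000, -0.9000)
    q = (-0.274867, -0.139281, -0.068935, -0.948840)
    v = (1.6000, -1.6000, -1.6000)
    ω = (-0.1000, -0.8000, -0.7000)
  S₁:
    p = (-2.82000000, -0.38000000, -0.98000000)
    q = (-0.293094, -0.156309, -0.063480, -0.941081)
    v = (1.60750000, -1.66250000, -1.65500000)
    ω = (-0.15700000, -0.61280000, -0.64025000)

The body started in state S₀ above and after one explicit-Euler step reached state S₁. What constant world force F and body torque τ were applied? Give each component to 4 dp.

Δω = ω₁−ω₀ = (-0.05700000, 0.18720000, 0.05975000)
applied torque τ = (-0.1200, 0.1900, 0.0900)
Δv = v₁−v₀ = (0.00750000, -0.06250000, -0.05500000)
F = m·Δv/dt = (0.3000, -2.5000, -2.2000)

F = (0.3000, -2.5000, -2.2000)
τ = (-0.1200, 0.1900, 0.0900)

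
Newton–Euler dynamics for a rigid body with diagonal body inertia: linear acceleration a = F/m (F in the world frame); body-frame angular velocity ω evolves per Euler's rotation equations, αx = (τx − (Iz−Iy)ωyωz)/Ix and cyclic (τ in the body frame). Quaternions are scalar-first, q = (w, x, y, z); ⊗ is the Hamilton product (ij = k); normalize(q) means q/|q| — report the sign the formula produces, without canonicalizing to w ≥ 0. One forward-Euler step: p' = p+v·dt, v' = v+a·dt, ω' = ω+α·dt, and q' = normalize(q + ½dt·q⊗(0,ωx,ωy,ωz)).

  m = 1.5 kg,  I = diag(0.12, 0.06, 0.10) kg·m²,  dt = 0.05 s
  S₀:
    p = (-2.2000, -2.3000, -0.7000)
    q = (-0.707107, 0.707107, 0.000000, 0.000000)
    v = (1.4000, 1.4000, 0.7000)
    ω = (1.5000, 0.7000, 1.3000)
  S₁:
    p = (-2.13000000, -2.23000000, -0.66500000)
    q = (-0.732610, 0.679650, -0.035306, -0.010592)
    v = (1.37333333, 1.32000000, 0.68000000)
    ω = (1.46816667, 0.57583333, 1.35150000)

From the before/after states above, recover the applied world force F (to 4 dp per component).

F = (-0.8000, -2.4000, -0.6000)

Δv = v₁−v₀ = (-0.02666667, -0.08000000, -0.02000000)
applied force F = (-0.8000, -2.4000, -0.6000)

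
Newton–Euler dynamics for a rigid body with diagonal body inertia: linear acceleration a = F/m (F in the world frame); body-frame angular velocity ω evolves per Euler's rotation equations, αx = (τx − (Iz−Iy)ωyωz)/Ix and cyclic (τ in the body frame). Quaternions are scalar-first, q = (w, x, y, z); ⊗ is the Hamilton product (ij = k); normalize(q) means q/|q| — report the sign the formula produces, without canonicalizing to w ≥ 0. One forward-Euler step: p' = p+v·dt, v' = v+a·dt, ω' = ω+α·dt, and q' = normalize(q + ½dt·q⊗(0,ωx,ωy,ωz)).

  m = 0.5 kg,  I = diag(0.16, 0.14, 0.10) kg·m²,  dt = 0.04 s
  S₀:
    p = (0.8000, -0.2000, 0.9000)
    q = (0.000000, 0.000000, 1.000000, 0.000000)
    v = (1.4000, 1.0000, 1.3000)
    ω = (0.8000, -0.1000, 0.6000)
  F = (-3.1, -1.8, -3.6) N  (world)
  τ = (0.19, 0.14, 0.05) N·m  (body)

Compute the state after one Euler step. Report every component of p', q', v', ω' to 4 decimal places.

p' = (0.8560, -0.1600, 0.9520)
q' = (0.0020, 0.0120, 0.9998, -0.0160)
v' = (1.1520, 0.8560, 1.0120)
ω' = (0.8469, -0.0682, 0.6194)

precession coupling ω×(Iω) = (0.0024, 0.0288, 0.0016)
angular accel α = (1.1725, 0.7943, 0.4840)
new body rate ω' = (0.8469, -0.0682, 0.6194)
Hamilton product q⊗(0,ω) = (0.1000000, 0.6000000, 0.0000000, -0.8000000)
q + ½dt·q⊗(0,ω), renormalized = (0.0020, 0.0120, 0.9998, -0.0160)
linear accel F/m = (-6.2000, -3.6000, -7.2000)
p' = p + v·dt = (0.8560, -0.1600, 0.9520)
v + (F/m)dt = (1.1520, 0.8560, 1.0120)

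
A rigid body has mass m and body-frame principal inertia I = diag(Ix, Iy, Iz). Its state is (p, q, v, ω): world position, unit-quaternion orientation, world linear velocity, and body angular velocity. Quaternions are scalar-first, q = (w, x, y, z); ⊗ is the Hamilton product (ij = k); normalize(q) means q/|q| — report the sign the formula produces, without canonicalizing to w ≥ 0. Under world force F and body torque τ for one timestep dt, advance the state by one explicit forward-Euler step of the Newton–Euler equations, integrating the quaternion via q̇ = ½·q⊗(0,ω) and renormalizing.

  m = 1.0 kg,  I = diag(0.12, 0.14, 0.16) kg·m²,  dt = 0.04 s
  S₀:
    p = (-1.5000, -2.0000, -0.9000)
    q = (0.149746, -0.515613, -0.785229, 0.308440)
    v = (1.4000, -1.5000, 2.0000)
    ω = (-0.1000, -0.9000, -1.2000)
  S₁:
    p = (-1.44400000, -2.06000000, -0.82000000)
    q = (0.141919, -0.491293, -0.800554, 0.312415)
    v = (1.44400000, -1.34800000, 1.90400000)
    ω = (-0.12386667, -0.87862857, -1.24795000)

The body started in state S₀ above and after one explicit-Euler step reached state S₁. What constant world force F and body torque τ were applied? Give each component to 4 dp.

F = (1.1000, 3.8000, -2.4000)
τ = (-0.0500, 0.0700, -0.1900)

velocity change Δv = (0.04400000, 0.15200000, -0.09600000)
F = m·Δv/dt = (1.1000, 3.8000, -2.4000)
Δω = ω₁−ω₀ = (-0.02386667, 0.02137143, -0.04795000)
precession coupling = (0.0216, -0.0048, 0.0018)
applied torque τ = (-0.0500, 0.0700, -0.1900)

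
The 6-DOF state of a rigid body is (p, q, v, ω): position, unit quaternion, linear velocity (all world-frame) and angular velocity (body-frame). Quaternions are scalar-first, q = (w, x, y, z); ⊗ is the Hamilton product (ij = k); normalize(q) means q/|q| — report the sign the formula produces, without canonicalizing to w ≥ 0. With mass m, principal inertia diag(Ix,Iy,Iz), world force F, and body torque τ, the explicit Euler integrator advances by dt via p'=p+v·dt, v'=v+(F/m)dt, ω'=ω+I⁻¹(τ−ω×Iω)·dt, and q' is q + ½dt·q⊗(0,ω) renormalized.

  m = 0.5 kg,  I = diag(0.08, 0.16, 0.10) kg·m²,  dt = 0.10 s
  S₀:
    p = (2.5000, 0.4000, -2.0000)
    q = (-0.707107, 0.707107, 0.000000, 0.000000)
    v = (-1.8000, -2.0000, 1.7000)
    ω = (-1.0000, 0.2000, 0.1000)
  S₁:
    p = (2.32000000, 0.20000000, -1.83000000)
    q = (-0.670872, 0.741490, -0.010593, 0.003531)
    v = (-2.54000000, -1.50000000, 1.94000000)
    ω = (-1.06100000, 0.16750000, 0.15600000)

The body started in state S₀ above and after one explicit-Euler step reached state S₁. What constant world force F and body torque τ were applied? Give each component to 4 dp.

F = (-3.7000, 2.5000, 1.2000)
τ = (-0.0500, -0.0500, 0.0400)

v₁ − v₀ = (-0.74000000, 0.50000000, 0.24000000)
F = m·Δv/dt = (-3.7000, 2.5000, 1.2000)
Δω = ω₁−ω₀ = (-0.06100000, -0.03250000, 0.05600000)
ω₀×(Iω₀) = (-0.0012, 0.0020, -0.0160)
τ = I·(Δω/dt) + ω₀×(Iω₀) = (-0.0500, -0.0500, 0.0400)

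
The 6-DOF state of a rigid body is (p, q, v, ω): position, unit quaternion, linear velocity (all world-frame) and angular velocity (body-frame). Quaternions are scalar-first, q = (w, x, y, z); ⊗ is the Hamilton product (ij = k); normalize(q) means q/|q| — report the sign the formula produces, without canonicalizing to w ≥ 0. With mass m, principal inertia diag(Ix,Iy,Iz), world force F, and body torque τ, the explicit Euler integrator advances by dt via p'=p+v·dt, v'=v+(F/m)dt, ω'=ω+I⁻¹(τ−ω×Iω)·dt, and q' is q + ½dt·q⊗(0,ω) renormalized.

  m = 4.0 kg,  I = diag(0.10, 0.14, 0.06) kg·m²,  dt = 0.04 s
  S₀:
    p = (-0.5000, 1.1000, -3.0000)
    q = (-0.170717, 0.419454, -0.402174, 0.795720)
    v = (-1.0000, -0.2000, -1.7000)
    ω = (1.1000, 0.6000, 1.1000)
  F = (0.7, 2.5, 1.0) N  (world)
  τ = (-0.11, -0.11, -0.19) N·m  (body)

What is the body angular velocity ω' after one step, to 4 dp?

ω' = (1.0771, 0.5547, 0.9557)

precession coupling ω×(Iω) = (-0.0528, 0.0484, 0.0264)
α = I⁻¹(τ − ω×Iω) = (-0.5720, -1.1314, -3.6067)
ω' = ω + α·dt = (1.0771, 0.5547, 0.9557)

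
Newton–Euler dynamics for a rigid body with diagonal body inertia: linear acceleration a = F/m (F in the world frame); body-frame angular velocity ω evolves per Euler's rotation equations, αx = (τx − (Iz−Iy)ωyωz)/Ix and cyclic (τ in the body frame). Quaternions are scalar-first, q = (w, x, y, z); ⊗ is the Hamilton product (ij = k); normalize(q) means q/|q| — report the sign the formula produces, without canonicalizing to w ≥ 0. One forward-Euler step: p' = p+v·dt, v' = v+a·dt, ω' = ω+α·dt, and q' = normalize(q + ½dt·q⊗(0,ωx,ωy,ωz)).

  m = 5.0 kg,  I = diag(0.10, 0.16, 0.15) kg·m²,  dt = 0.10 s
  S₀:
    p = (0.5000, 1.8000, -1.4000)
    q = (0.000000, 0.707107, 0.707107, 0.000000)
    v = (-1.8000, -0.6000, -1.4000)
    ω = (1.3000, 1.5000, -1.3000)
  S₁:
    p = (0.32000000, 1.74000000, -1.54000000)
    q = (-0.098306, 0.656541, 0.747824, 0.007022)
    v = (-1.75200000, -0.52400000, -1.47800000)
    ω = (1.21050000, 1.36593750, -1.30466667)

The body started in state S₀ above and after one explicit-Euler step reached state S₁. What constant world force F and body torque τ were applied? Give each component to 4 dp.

F = (2.4000, 3.8000, -3.9000)
τ = (-0.0700, -0.1300, 0.1100)

ω₁ − ω₀ = (-0.08950000, -0.13406250, -0.00466667)
precession coupling = (0.0195, 0.0845, 0.1170)
applied torque τ = (-0.0700, -0.1300, 0.1100)
v₁ − v₀ = (0.04800000, 0.07600000, -0.07800000)
applied force F = (2.4000, 3.8000, -3.9000)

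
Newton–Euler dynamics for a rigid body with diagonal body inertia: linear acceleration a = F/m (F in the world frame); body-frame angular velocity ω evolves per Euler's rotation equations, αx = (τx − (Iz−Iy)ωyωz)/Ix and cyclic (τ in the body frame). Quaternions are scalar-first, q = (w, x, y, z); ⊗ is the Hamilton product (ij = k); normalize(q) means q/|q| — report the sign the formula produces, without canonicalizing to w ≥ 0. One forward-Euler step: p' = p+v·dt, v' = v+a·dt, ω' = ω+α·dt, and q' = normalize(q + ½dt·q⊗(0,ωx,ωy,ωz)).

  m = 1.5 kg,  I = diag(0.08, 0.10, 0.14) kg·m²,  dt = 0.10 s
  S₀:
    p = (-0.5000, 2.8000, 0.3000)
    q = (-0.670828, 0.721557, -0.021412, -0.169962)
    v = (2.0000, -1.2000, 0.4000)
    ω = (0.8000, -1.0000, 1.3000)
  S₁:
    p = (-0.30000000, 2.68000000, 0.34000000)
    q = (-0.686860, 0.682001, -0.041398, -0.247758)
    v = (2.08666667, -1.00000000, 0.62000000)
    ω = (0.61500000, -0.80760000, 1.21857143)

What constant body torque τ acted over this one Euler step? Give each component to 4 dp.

τ = (-0.2000, 0.1300, -0.1300)

Δω = ω₁−ω₀ = (-0.18500000, 0.19240000, -0.08142857)
τ = I·(Δω/dt) + ω₀×(Iω₀) = (-0.2000, 0.1300, -0.1300)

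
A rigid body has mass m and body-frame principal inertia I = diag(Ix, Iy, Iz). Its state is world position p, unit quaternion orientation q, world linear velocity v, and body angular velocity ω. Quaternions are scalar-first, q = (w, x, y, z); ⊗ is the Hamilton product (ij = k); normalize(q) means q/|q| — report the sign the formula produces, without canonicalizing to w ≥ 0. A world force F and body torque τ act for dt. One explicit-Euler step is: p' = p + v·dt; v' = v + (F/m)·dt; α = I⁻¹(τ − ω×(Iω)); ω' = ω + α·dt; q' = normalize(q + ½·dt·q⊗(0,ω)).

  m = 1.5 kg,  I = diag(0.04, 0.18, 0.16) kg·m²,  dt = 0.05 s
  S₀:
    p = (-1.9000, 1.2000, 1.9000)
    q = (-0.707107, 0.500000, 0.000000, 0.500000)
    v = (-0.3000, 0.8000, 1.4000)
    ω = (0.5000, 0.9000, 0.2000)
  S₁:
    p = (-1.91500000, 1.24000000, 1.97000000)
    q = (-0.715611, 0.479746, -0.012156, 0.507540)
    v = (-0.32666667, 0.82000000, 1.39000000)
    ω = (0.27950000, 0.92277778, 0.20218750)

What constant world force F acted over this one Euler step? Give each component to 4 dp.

Δv = v₁−v₀ = (-0.02666667, 0.02000000, -0.01000000)
m·(v₁−v₀)/dt = (-0.8000, 0.6000, -0.3000)

F = (-0.8000, 0.6000, -0.3000)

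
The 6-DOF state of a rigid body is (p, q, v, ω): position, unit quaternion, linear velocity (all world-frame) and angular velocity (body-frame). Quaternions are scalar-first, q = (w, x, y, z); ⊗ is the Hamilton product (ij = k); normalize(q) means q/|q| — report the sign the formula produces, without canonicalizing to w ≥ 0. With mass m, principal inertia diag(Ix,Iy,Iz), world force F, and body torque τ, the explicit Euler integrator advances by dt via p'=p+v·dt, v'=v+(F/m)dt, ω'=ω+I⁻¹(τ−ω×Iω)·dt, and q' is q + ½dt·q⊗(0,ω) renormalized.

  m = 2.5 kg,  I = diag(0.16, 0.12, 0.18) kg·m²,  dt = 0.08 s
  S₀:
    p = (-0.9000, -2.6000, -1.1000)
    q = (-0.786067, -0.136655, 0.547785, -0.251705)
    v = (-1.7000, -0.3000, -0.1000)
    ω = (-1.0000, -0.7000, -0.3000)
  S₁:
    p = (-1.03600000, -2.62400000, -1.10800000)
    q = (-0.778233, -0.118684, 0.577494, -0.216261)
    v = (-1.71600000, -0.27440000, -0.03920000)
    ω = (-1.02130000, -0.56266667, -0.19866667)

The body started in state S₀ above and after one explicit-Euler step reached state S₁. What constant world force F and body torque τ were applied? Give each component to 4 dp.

F = (-0.5000, 0.8000, 1.9000)
τ = (-0.0300, 0.2000, 0.2000)

rate change Δω = (-0.02130000, 0.13733333, 0.10133333)
gyro term ω₀×Iω₀ = (0.0126, -0.0060, -0.0280)
τ = I·(Δω/dt) + ω₀×(Iω₀) = (-0.0300, 0.2000, 0.2000)
v₁ − v₀ = (-0.01600000, 0.02560000, 0.06080000)
m·(v₁−v₀)/dt = (-0.5000, 0.8000, 1.9000)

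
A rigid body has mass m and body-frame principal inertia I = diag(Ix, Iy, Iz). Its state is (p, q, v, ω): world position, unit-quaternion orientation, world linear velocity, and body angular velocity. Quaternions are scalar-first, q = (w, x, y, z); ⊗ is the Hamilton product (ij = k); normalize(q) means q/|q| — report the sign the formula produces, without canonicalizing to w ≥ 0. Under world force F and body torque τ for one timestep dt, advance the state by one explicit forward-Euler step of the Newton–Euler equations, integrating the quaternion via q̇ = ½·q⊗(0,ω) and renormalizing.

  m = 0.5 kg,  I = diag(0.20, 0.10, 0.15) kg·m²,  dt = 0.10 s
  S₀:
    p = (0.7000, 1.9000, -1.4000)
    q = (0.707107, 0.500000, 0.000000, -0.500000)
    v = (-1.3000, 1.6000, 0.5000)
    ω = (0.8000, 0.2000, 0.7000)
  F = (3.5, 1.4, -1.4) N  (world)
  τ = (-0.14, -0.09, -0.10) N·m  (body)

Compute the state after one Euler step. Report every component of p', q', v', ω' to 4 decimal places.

p' = (0.5700, 2.0600, -1.3500)
q' = (0.7036, 0.5325, -0.0304, -0.4696)
v' = (-0.6000, 1.8800, 0.2200)
ω' = (0.7265, 0.0820, 0.6440)

gyro term ω×Iω = (0.0070, 0.0280, -0.0160)
(τ − ω×Iω)/I = (-0.7350, -1.1800, -0.5600)
new body rate ω' = (0.7265, 0.0820, 0.6440)
2q̇ = q⊗(0,ω) = (-0.0500000, 0.6656856, -0.6085786, 0.5949749)
q + ½dt·q⊗(0,ω), renormalized = (0.7036, 0.5325, -0.0304, -0.4696)
linear accel F/m = (7.0000, 2.8000, -2.8000)
new position p' = (0.5700, 2.0600, -1.3500)
v + (F/m)dt = (-0.6000, 1.8800, 0.2200)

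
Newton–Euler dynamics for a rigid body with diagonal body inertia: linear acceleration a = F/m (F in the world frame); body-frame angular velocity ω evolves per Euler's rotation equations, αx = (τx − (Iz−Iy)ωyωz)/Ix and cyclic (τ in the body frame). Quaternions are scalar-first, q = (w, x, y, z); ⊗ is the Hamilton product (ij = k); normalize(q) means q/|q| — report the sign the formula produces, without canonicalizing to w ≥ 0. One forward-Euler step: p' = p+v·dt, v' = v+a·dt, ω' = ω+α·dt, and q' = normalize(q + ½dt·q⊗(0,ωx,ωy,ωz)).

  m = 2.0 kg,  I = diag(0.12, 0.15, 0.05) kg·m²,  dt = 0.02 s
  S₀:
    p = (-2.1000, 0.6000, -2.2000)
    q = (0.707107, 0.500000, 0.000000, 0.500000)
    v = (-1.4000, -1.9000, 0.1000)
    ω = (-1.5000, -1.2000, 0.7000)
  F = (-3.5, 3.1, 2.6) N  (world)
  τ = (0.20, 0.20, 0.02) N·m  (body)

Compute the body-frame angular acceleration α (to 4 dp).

α = (0.9667, 1.8233, -0.6800)

precession coupling ω×(Iω) = (0.0840, -0.0735, 0.0540)
(τ − ω×Iω)/I = (0.9667, 1.8233, -0.6800)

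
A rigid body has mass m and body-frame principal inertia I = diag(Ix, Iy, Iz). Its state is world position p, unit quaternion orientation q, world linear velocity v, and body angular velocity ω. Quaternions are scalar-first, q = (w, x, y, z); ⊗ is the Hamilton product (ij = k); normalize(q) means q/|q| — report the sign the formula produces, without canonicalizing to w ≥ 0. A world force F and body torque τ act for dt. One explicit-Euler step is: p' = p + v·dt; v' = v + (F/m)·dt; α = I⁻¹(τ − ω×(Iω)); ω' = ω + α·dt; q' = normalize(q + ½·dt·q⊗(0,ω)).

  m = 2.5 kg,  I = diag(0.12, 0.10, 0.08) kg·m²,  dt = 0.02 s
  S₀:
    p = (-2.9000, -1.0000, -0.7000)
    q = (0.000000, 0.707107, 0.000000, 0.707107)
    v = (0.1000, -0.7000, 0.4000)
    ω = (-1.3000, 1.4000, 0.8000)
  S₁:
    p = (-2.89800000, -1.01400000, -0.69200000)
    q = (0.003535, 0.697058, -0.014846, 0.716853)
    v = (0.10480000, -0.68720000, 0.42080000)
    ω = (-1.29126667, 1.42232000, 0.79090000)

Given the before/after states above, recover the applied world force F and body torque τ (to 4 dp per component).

F = (0.6000, 1.6000, 2.6000)
τ = (0.0300, 0.0700, 0.0000)

Δv = v₁−v₀ = (0.00480000, 0.01280000, 0.02080000)
F = m·Δv/dt = (0.6000, 1.6000, 2.6000)
rate change Δω = (0.00873333, 0.02232000, -0.00910000)
precession coupling = (-0.0224, -0.0416, 0.0364)
I·α + gyro = (0.0300, 0.0700, 0.0000)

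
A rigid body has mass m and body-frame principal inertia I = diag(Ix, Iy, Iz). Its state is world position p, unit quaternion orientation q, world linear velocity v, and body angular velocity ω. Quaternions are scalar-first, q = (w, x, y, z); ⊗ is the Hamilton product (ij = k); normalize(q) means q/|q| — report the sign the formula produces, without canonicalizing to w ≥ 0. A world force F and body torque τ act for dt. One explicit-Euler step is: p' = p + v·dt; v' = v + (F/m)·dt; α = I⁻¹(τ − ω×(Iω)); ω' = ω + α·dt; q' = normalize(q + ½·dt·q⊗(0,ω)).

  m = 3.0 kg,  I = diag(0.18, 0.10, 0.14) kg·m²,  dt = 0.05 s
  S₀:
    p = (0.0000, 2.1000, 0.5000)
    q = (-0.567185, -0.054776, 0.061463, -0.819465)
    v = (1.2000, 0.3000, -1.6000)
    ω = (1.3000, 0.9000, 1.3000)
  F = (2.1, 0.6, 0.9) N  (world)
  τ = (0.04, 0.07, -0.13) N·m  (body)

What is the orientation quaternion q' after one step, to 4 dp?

q⊗(0,ω) = (1.0811966, 0.0800799, -1.5045622, -0.8665408)
updated quaternion q' = (-0.5394, -0.0527, 0.0238, -0.8400)

q' = (-0.5394, -0.0527, 0.0238, -0.8400)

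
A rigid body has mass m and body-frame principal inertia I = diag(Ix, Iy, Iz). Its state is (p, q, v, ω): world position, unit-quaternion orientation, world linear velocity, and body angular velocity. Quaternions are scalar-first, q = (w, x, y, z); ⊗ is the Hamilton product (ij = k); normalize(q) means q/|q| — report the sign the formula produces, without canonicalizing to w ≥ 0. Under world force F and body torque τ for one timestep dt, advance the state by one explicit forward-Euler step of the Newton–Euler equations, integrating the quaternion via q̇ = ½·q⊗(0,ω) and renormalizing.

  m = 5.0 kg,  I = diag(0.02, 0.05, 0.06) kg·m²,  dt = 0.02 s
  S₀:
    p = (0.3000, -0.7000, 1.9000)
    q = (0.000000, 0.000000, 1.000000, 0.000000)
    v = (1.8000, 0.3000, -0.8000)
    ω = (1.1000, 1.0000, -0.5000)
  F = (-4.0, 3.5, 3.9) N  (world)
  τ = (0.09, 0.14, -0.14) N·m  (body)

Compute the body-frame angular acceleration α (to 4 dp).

ω×(Iω) gyroscopic = (-0.0050, 0.0220, 0.0330)
angular accel α = (4.7500, 2.3600, -2.8833)

α = (4.7500, 2.3600, -2.8833)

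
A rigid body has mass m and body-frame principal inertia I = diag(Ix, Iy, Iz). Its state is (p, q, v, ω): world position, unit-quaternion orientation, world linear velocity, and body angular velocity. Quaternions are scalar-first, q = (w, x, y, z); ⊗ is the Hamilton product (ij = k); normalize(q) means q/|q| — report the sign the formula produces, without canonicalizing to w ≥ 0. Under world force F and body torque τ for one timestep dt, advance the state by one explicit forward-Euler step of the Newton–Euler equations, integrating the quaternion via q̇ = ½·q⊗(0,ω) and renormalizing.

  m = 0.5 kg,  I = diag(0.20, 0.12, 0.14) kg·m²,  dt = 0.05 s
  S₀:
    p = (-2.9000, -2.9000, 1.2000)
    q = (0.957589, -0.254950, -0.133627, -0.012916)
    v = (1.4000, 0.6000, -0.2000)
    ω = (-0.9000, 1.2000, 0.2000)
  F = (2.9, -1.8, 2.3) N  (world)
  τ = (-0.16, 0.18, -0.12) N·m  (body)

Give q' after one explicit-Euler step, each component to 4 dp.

q⊗(0,ω) = (-0.0665194, -0.8730563, 1.2117212, -0.2346865)
updated quaternion q' = (0.9552, -0.2766, -0.1033, -0.0188)

q' = (0.9552, -0.2766, -0.1033, -0.0188)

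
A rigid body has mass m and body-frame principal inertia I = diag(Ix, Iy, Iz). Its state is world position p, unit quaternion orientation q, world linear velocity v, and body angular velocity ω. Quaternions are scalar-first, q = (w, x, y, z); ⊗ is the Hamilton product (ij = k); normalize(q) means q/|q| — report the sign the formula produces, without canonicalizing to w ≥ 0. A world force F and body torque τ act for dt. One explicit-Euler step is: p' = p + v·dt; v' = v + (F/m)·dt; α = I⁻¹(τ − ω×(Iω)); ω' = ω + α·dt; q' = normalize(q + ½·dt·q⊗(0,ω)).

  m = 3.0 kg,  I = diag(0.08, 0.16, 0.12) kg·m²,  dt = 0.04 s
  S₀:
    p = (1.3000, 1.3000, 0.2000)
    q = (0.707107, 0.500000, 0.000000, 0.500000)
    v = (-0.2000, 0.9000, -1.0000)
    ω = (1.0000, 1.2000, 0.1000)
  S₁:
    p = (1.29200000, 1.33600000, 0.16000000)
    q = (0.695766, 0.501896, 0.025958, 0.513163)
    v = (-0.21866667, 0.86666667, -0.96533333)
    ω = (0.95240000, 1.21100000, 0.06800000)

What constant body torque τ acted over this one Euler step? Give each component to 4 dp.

τ = (-0.1000, 0.0400, 0.0000)

rate change Δω = (-0.04760000, 0.01100000, -0.03200000)
gyro term ω₀×Iω₀ = (-0.0048, -0.0040, 0.0960)
I·α + gyro = (-0.1000, 0.0400, 0.0000)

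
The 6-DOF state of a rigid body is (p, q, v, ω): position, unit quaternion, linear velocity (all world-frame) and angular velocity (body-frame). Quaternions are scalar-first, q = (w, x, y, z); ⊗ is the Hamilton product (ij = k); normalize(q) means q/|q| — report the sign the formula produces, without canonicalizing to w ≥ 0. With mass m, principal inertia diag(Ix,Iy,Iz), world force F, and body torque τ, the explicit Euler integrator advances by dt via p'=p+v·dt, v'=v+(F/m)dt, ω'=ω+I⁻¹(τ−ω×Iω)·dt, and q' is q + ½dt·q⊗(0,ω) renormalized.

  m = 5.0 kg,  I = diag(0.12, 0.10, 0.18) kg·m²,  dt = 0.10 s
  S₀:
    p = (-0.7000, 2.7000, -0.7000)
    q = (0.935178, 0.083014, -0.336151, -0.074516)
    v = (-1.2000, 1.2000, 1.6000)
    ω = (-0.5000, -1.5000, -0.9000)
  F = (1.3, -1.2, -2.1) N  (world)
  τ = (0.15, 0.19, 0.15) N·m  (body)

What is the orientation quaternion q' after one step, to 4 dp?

q' = (0.9050, 0.0689, -0.3990, -0.1307)

q⊗(0,ω) = (-0.5297839, -0.2768271, -1.2907964, -1.1342567)
q + ½dt·q⊗(0,ω), renormalized = (0.9050, 0.0689, -0.3990, -0.1307)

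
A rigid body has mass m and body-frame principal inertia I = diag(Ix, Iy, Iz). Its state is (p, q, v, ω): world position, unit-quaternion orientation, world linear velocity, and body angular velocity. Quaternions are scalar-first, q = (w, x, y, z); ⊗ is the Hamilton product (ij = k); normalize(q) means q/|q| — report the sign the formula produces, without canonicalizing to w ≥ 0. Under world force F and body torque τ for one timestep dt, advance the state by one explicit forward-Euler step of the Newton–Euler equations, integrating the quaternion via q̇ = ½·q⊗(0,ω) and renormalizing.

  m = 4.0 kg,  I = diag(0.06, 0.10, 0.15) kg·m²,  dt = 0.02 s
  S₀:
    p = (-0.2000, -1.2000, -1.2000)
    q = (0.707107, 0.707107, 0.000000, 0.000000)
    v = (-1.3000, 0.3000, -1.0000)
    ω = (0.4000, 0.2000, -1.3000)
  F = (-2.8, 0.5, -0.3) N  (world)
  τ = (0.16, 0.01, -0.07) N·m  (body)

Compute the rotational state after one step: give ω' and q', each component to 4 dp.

ω' = (0.4577, 0.1926, -1.3098)
q' = (0.7042, 0.7099, 0.0106, -0.0078)

precession coupling ω×(Iω) = (-0.0130, 0.0468, 0.0032)
angular accel α = (2.8833, -0.3680, -0.4880)
ω + α·dt = (0.4577, 0.1926, -1.3098)
Hamilton product q⊗(0,ω) = (-0.2828428, 0.2828428, 1.0606605, -0.7778177)
q' = normalize(q + ½dt·q⊗(0,ω)) = (0.7042, 0.7099, 0.0106, -0.0078)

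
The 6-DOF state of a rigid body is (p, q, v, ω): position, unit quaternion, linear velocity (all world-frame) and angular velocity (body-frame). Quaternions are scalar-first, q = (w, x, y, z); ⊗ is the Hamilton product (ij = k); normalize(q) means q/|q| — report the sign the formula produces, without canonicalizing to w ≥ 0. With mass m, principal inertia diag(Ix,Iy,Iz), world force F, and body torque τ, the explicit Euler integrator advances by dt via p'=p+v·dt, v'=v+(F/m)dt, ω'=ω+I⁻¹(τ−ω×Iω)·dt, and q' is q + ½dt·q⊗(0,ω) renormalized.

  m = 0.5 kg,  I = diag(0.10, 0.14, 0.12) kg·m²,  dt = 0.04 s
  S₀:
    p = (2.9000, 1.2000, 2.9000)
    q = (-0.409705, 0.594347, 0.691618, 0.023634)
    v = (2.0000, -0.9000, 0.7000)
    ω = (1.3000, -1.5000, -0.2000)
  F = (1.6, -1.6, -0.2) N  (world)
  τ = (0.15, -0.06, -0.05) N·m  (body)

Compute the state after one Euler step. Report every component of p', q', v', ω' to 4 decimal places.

p' = (2.9800, 1.1640, 2.9280)
q' = (-0.4040, 0.5812, 0.7063, -0.0105)
v' = (2.1280, -1.0280, 0.6840)
ω' = (1.3624, -1.5186, -0.1907)

linear accel F/m = (3.2000, -3.2000, -0.4000)
p + v·dt = (2.9800, 1.1640, 2.9280)
v + (F/m)dt = (2.1280, -1.0280, 0.6840)
precession coupling ω×(Iω) = (-0.0060, 0.0052, -0.0780)
α = I⁻¹(τ − ω×Iω) = (1.5600, -0.4657, 0.2333)
ω' = ω + α·dt = (1.3624, -1.5186, -0.1907)
2q̇ = q⊗(0,ω) = (0.2695027, -0.6354891, 0.7641511, -1.7086829)
q + ½dt·q⊗(0,ω), renormalized = (-0.4040, 0.5812, 0.7063, -0.0105)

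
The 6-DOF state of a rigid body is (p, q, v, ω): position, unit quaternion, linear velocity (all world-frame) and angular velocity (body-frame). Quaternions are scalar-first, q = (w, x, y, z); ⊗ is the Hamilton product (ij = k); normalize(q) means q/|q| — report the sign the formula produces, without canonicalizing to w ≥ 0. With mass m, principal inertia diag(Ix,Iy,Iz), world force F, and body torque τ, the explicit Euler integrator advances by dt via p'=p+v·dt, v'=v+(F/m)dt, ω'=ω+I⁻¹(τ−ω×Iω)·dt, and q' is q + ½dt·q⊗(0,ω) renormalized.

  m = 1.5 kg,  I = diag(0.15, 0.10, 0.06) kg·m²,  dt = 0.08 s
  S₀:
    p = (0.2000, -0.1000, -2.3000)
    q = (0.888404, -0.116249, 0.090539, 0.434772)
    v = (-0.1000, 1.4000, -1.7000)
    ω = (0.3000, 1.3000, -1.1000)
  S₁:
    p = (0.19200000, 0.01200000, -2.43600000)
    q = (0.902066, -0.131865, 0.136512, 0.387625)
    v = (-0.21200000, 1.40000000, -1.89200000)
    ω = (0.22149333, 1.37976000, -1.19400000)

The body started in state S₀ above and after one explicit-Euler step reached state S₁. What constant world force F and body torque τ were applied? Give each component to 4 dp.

ω₁ − ω₀ = (-0.07850667, 0.07976000, -0.09400000)
gyro term ω₀×Iω₀ = (0.0572, -0.0297, -0.0195)
applied torque τ = (-0.0900, 0.0700, -0.0900)
v₁ − v₀ = (-0.11200000, 0.00000000, -0.19200000)
m·(v₁−v₀)/dt = (-2.1000, 0.0000, -3.6000)

F = (-2.1000, 0.0000, -3.6000)
τ = (-0.0900, 0.0700, -0.0900)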